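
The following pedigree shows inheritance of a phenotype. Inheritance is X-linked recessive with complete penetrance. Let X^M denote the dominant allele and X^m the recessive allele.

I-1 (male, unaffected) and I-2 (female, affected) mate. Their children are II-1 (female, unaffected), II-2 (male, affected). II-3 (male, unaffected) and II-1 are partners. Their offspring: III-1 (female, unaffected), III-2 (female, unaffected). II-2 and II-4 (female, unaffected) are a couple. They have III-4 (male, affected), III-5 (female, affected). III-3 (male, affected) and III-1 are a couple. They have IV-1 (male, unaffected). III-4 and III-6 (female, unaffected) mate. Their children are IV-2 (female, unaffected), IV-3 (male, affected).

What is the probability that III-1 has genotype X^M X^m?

II-3 is unaffected, so II-3 is X^M Y.
II-1 is unaffected so carries M and received m from I-2 (X^m X^m), so II-1 is X^M X^m.
Their cross gives offspring ratios 1/2 X^M X^M : 1/2 X^M X^m. Conditioning on III-1 being unaffected, P(X^M X^m) = 1/2 / 1 = 1/2 before taking III-1's own offspring into account.
III-3 is affected, so III-3 is X^m Y.
Now use III-1's offspring. Probability of each recorded status — unaffected son IV-1: 1/2 if III-1 is X^M X^m, 1 if X^M X^M.
Bayes: P(X^M X^m) = 1/2·1/2 / (1/2·1/2 + 1/2·1) = 1/3.

1/3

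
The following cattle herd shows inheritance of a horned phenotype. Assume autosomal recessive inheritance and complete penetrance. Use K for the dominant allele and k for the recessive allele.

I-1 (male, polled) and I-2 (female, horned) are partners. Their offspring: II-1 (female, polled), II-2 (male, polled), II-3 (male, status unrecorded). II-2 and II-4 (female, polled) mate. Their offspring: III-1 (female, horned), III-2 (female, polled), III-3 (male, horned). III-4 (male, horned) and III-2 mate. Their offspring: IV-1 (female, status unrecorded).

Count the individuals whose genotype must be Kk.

Obligate heterozygotes: II-1 is polled so carries K and received k from I-2 (kk), so II-1 is Kk; II-2 is polled so carries K and received k from I-2 (kk), so II-2 is Kk; II-4 is polled so carries K and passed k to III-1 (kk), so II-4 is Kk.
Every other individual is either homozygous by phenotype or has at least one consistent homozygous assignment, so the count is 3.

3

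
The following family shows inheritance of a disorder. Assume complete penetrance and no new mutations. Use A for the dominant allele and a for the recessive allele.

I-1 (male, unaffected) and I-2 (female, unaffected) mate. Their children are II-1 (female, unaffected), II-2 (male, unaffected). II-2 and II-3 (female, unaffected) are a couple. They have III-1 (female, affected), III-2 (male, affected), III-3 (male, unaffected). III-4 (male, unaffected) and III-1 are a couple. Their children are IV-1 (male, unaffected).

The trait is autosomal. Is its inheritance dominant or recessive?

recessive

II-2 and II-3 are both unaffected yet have an affected child III-1. Under dominance, an affected child requires at least one affected parent, so the trait cannot be dominant.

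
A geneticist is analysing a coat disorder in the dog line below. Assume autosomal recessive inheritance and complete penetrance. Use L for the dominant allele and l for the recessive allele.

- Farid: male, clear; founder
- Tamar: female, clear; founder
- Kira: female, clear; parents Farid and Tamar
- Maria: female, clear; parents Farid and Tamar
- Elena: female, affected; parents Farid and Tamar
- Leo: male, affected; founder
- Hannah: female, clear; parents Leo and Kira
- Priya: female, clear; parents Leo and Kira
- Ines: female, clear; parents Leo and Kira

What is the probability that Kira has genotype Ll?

Farid is clear so carries L and passed l to Elena (ll), so Farid is Ll.
Tamar is clear so carries L and passed l to Elena (ll), so Tamar is Ll.
Their cross gives offspring ratios 1/4 LL : 1/2 Ll : 1/4 ll. Conditioning on Kira being clear, P(Ll) = 1/2 / 3/4 = 2/3 before taking Kira's own offspring into account.
Leo is affected, so Leo is ll.
Now use Kira's offspring. Probability of each recorded status — clear daughter Hannah: 1/2 if Kira is Ll, 1 if LL; clear daughter Priya: 1/2 if Kira is Ll, 1 if LL; clear daughter Ines: 1/2 if Kira is Ll, 1 if LL.
Bayes: P(Ll) = 2/3·1/8 / (2/3·1/8 + 1/3·1) = 1/5.

1/5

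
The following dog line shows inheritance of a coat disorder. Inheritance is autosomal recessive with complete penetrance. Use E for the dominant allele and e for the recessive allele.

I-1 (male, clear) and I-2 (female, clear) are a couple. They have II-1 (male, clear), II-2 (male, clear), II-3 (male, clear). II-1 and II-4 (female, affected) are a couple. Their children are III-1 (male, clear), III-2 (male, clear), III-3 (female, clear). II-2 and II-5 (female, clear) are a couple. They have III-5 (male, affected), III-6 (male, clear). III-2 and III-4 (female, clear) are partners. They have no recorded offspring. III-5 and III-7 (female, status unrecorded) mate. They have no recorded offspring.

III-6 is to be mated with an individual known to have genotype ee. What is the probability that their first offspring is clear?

II-2 is clear so carries E and passed e to III-5 (ee), so II-2 is Ee.
II-5 is clear so carries E and passed e to III-5 (ee), so II-5 is Ee.
III-6 is a clear offspring of II-2 (Ee) × II-5 (Ee), whose cross gives 1/4 EE : 1/2 Ee : 1/4 ee; conditioning on being clear, III-6 is EE with probability 1/3, Ee with probability 2/3.
Summing over parental genotype combinations, P(offspring is clear) = 1/3·1 + 2/3·1/2 = 2/3.

2/3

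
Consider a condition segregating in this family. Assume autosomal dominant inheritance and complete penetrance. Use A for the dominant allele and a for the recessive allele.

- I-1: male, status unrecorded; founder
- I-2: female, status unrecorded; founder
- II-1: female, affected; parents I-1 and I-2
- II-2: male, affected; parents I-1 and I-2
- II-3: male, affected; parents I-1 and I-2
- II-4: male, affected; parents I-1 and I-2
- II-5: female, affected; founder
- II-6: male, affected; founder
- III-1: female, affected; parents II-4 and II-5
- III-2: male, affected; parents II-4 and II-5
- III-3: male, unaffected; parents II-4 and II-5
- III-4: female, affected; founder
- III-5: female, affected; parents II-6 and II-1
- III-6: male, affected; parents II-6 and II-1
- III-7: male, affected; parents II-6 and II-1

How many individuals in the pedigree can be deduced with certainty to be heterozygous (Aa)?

Obligate heterozygotes: II-4 is affected so carries A and passed a to III-3 (aa), so II-4 is Aa; II-5 is affected so carries A and passed a to III-3 (aa), so II-5 is Aa.
Every other individual is either homozygous by phenotype or has at least one consistent homozygous assignment, so the count is 2.

2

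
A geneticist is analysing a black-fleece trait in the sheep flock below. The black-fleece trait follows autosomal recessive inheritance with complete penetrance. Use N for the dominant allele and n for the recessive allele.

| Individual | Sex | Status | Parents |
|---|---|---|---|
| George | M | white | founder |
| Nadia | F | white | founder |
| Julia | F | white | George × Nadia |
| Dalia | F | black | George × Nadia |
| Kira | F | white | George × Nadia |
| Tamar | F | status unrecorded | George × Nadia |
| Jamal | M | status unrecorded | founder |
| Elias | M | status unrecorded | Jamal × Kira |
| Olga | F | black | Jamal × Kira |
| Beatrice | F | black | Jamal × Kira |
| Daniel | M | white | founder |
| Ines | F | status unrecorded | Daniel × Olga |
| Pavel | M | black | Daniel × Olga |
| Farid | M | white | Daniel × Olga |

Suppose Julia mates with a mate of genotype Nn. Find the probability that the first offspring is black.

George is white so carries N and passed n to Dalia (nn), so George is Nn.
Nadia is white so carries N and passed n to Dalia (nn), so Nadia is Nn.
Julia is a white offspring of George (Nn) × Nadia (Nn), whose cross gives 1/4 NN : 1/2 Nn : 1/4 nn; conditioning on being white, Julia is NN with probability 1/3, Nn with probability 2/3.
Summing over parental genotype combinations, P(offspring is black) = 2/3·1/4 = 1/6.

1/6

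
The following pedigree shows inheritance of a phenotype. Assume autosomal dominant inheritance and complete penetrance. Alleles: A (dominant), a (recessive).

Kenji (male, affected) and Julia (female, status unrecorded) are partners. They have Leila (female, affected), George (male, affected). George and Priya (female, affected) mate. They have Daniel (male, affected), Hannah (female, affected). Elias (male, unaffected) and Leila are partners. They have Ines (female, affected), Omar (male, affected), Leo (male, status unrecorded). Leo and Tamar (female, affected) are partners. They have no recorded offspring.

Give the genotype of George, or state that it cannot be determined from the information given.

George's phenotype allows AA or Aa, and no parent or child forces a single allele at both positions; consistent genotype assignments exist with George as AA or Aa.

cannot be determined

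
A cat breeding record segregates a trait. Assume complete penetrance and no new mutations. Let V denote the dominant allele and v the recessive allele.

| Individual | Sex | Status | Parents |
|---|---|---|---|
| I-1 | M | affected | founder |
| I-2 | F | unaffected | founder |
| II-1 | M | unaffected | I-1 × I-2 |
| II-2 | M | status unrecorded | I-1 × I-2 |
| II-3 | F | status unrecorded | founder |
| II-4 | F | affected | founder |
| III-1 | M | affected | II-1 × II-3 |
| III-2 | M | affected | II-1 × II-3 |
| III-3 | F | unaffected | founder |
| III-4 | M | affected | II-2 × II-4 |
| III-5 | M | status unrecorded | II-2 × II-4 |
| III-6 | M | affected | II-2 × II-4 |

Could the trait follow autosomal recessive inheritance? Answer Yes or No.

Yes

A consistent assignment under autosomal recessive exists: I-1 vv, I-2 VV, II-1 Vv, II-2 Vv, II-3 Vv, II-4 vv, III-1 vv, III-2 vv, III-3 VV, III-4 vv, III-5 Vv, III-6 vv.
In this assignment every recorded phenotype matches its genotype and every non-founder's genotype is obtainable from its parents' genotypes, so the pedigree is consistent.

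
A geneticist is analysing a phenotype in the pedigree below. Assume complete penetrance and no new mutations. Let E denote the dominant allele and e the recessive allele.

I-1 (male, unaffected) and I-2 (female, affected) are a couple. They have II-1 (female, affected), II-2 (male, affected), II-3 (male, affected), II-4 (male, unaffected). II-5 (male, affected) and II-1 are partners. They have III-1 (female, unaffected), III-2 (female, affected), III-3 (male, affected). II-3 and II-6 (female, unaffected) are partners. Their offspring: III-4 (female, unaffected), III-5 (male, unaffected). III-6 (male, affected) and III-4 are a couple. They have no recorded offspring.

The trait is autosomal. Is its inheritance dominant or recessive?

dominant

II-5 and II-1 are both affected yet have an unaffected child III-1. Under a recessive model two affected parents are homozygous and every child would be affected, so the trait cannot be recessive.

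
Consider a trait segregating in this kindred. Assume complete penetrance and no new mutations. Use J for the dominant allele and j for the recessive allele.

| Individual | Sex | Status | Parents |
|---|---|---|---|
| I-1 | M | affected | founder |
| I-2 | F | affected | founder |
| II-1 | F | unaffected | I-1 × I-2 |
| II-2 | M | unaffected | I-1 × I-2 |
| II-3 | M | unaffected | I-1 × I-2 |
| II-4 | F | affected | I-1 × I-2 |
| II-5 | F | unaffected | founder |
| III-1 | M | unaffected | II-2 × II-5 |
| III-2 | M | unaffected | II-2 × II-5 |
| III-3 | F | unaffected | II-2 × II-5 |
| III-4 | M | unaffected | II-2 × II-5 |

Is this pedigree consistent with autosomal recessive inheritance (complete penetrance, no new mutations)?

No

Under autosomal recessive, II-1 (unaffected, female) cannot arise from I-1 (affected) × I-2 (affected).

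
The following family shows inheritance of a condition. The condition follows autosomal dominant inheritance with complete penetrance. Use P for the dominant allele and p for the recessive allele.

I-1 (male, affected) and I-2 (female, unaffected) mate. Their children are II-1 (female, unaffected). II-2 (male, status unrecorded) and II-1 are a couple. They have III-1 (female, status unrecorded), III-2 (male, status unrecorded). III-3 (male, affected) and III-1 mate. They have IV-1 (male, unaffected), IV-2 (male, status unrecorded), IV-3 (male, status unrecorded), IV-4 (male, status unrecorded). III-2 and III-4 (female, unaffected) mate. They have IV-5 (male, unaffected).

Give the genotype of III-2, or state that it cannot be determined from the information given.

cannot be determined

III-2's phenotype is unrecorded, and no parent or child forces a single allele at both positions; consistent genotype assignments exist with III-2 as Pp or pp.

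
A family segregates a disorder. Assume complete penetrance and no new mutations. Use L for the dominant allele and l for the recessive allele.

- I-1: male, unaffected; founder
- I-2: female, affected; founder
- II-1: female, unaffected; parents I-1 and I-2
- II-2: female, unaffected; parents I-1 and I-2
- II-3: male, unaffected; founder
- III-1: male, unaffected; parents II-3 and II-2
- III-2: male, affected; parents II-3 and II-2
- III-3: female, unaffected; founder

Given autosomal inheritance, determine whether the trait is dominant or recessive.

recessive

II-3 and II-2 are both unaffected yet have an affected child III-2. Under dominance, an affected child requires at least one affected parent, so the trait cannot be dominant.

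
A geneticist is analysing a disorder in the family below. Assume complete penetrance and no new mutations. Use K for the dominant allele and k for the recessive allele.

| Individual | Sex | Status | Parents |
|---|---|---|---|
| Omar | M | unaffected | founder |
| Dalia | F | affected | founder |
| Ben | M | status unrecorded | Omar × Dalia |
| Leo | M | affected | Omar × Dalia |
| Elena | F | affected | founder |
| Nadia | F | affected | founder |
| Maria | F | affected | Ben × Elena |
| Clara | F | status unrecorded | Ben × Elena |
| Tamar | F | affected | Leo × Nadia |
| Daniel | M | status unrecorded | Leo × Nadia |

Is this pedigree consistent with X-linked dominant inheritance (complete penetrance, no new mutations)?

Yes

A consistent assignment under X-linked dominant exists: Omar X^k Y, Dalia X^K X^K, Ben X^K Y, Leo X^K Y, Elena X^K X^K, Nadia X^K X^K, Maria X^K X^K, Clara X^K X^K, Tamar X^K X^K, Daniel X^K Y.
In this assignment every recorded phenotype matches its genotype and every non-founder's genotype is obtainable from its parents' genotypes, so the pedigree is consistent.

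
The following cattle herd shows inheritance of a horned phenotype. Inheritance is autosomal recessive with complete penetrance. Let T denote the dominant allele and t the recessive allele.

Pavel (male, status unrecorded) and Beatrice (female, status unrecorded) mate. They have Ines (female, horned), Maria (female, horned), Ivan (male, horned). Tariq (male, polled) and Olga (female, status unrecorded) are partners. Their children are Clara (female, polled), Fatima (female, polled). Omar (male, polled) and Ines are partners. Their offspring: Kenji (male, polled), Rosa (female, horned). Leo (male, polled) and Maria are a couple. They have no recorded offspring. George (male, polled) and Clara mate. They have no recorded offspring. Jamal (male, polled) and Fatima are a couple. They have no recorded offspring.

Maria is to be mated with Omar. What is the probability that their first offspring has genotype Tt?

1/2

Maria is horned, so Maria is tt.
Omar is polled so carries T and passed t to Rosa (tt), so Omar is Tt.
The cross gives 1/2 Tt : 1/2 tt, so P(offspring has genotype Tt) = 1/2.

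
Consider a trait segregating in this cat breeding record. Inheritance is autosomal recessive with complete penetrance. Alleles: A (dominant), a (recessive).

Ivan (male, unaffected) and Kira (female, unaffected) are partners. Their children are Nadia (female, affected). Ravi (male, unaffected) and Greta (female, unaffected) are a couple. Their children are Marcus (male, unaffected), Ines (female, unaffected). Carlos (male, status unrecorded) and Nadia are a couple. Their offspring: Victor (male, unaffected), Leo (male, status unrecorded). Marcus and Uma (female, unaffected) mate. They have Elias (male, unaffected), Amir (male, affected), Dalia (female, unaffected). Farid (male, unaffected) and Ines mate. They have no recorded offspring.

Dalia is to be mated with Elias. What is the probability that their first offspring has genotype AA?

Marcus is unaffected so carries A and passed a to Amir (aa), so Marcus is Aa.
Uma is unaffected so carries A and passed a to Amir (aa), so Uma is Aa.
Dalia is an unaffected offspring of Marcus (Aa) × Uma (Aa), whose cross gives 1/4 AA : 1/2 Aa : 1/4 aa; conditioning on being unaffected, Dalia is AA with probability 1/3, Aa with probability 2/3.
Elias is an unaffected offspring of Marcus (Aa) × Uma (Aa), whose cross gives 1/4 AA : 1/2 Aa : 1/4 aa; conditioning on being unaffected, Elias is AA with probability 1/3, Aa with probability 2/3.
Summing over parental genotype combinations, P(offspring has genotype AA) = 1/9·1 + 2/9·1/2 + 2/9·1/2 + 4/9·1/4 = 4/9.

4/9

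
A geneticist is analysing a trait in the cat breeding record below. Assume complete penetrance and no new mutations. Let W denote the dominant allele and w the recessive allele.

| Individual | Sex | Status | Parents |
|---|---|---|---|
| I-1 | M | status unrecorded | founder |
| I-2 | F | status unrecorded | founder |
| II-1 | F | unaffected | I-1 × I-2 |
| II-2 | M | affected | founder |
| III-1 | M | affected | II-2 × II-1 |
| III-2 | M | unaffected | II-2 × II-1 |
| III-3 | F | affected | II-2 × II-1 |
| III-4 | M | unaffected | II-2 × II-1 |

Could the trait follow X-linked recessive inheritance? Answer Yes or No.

A consistent assignment under X-linked recessive exists: I-1 X^W Y, I-2 X^W X^w, II-1 X^W X^w, II-2 X^w Y, III-1 X^w Y, III-2 X^W Y, III-3 X^w X^w, III-4 X^W Y.
In this assignment every recorded phenotype matches its genotype and every non-founder's genotype is obtainable from its parents' genotypes, so the pedigree is consistent.

Yes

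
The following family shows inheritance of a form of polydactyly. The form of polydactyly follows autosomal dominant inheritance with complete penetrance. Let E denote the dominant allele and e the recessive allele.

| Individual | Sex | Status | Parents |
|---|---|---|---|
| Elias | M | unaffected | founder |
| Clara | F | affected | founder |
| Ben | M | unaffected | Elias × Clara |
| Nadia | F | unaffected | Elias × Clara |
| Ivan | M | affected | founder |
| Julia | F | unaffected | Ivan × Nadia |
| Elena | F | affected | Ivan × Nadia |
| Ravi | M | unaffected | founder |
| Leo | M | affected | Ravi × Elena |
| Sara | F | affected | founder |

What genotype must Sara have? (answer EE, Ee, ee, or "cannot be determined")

Sara's phenotype allows EE or Ee, and no parent or child forces a single allele at both positions; consistent genotype assignments exist with Sara as EE or Ee.

cannot be determined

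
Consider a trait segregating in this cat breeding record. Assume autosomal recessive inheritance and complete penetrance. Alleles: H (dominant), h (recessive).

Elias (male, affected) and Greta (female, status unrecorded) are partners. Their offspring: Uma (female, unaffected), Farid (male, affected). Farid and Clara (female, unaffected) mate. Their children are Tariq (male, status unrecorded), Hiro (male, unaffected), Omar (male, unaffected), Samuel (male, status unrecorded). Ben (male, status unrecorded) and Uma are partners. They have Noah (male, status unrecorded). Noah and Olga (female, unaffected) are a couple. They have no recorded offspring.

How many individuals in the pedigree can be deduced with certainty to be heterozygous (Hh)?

4

Obligate heterozygotes: Greta passed H to Uma (Hh, whose h came from Elias) and passed h to Farid (hh), so Greta is Hh; Uma is unaffected so carries H and received h from Elias (hh), so Uma is Hh; Hiro is unaffected so carries H and received h from Farid (hh), so Hiro is Hh; Omar is unaffected so carries H and received h from Farid (hh), so Omar is Hh.
Every other individual is either homozygous by phenotype or has at least one consistent homozygous assignment, so the count is 4.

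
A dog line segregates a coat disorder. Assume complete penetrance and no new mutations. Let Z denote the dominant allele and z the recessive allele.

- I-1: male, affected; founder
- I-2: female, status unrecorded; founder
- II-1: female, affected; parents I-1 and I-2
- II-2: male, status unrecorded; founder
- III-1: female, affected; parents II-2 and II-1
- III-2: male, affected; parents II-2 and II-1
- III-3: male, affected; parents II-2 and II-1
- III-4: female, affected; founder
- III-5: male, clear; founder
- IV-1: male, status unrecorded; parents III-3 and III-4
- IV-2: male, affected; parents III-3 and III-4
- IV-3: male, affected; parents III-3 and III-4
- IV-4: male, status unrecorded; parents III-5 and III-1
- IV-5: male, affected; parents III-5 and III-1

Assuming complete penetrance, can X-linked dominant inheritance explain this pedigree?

A consistent assignment under X-linked dominant exists: I-1 X^Z Y, I-2 X^Z X^Z, II-1 X^Z X^Z, II-2 X^Z Y, III-1 X^Z X^Z, III-2 X^Z Y, III-3 X^Z Y, III-4 X^Z X^Z, III-5 X^z Y, IV-1 X^Z Y, IV-2 X^Z Y, IV-3 X^Z Y, IV-4 X^Z Y, IV-5 X^Z Y.
In this assignment every recorded phenotype matches its genotype and every non-founder's genotype is obtainable from its parents' genotypes, so the pedigree is consistent.

Yes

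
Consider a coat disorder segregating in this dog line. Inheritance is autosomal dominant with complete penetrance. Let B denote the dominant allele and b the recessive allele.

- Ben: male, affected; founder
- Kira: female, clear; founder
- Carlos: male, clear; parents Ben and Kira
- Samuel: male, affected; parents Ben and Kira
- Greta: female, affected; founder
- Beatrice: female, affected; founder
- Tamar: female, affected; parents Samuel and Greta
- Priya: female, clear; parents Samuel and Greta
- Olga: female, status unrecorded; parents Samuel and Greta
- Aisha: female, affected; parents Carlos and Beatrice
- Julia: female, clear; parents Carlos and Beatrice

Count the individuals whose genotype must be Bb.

5

Obligate heterozygotes: Ben is affected so carries B and passed b to Carlos (bb), so Ben is Bb; Samuel is affected so carries B and received b from Kira (bb), so Samuel is Bb; Greta is affected so carries B and passed b to Priya (bb), so Greta is Bb; Beatrice is affected so carries B and passed b to Julia (bb), so Beatrice is Bb; Aisha is affected so carries B and received b from Carlos (bb), so Aisha is Bb.
Every other individual is either homozygous by phenotype or has at least one consistent homozygous assignment, so the count is 5.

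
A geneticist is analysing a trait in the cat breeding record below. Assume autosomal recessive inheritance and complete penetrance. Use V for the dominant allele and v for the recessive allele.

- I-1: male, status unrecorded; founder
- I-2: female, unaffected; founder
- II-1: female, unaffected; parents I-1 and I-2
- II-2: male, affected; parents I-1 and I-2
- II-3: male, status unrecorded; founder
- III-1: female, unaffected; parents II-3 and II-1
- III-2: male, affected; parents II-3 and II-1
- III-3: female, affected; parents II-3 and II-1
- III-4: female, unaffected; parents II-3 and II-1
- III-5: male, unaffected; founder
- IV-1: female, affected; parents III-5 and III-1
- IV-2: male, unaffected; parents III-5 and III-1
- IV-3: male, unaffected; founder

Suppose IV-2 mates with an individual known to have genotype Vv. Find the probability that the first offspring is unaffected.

III-5 is unaffected so carries V and passed v to IV-1 (vv), so III-5 is Vv.
III-1 is unaffected so carries V and passed v to IV-1 (vv), so III-1 is Vv.
IV-2 is an unaffected offspring of III-5 (Vv) × III-1 (Vv), whose cross gives 1/4 VV : 1/2 Vv : 1/4 vv; conditioning on being unaffected, IV-2 is VV with probability 1/3, Vv with probability 2/3.
Summing over parental genotype combinations, P(offspring is unaffected) = 1/3·1 + 2/3·3/4 = 5/6.

5/6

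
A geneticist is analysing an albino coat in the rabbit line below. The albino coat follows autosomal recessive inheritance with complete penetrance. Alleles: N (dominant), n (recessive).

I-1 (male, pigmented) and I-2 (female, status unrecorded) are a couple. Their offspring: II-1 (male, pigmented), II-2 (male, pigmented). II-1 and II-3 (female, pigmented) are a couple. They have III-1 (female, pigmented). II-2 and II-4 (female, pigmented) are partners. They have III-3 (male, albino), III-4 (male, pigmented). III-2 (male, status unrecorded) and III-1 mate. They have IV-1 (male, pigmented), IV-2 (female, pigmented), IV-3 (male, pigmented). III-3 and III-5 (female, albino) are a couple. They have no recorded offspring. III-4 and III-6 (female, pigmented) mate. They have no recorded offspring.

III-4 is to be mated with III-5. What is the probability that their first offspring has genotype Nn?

2/3

II-2 is pigmented so carries N and passed n to III-3 (nn), so II-2 is Nn.
II-4 is pigmented so carries N and passed n to III-3 (nn), so II-4 is Nn.
III-4 is a pigmented offspring of II-2 (Nn) × II-4 (Nn), whose cross gives 1/4 NN : 1/2 Nn : 1/4 nn; conditioning on being pigmented, III-4 is NN with probability 1/3, Nn with probability 2/3.
III-5 is albino, so III-5 is nn.
Summing over parental genotype combinations, P(offspring has genotype Nn) = 1/3·1 + 2/3·1/2 = 2/3.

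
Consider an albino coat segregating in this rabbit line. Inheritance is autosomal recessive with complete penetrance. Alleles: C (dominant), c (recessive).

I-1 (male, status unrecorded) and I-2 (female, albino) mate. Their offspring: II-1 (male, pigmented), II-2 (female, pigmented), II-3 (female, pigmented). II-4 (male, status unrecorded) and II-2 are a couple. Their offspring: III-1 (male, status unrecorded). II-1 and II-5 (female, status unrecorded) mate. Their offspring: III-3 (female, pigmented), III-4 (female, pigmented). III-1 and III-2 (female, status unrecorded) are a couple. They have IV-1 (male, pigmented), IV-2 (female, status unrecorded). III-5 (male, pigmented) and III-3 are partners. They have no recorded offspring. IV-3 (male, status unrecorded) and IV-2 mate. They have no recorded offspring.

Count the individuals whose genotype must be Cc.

Obligate heterozygotes: II-1 is pigmented so carries C and received c from I-2 (cc), so II-1 is Cc; II-2 is pigmented so carries C and received c from I-2 (cc), so II-2 is Cc; II-3 is pigmented so carries C and received c from I-2 (cc), so II-3 is Cc.
Every other individual is either homozygous by phenotype or has at least one consistent homozygous assignment, so the count is 3.

3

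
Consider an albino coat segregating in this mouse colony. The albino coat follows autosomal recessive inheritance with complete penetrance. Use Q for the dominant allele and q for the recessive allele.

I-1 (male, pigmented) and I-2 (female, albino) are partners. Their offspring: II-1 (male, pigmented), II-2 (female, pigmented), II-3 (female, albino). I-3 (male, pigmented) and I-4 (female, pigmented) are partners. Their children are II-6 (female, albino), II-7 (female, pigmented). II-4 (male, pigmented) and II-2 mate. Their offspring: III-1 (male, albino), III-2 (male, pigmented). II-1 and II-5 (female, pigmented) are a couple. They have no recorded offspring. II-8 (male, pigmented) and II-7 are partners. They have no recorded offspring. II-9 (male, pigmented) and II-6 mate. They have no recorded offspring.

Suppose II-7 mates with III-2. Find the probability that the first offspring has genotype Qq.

I-3 is pigmented so carries Q and passed q to II-6 (qq), so I-3 is Qq.
I-4 is pigmented so carries Q and passed q to II-6 (qq), so I-4 is Qq.
II-7 is a pigmented offspring of I-3 (Qq) × I-4 (Qq), whose cross gives 1/4 QQ : 1/2 Qq : 1/4 qq; conditioning on being pigmented, II-7 is QQ with probability 1/3, Qq with probability 2/3.
II-4 is pigmented so carries Q and passed q to III-1 (qq), so II-4 is Qq.
II-2 is pigmented so carries Q and received q from I-2 (qq), so II-2 is Qq.
III-2 is a pigmented offspring of II-4 (Qq) × II-2 (Qq), whose cross gives 1/4 QQ : 1/2 Qq : 1/4 qq; conditioning on being pigmented, III-2 is QQ with probability 1/3, Qq with probability 2/3.
Summing over parental genotype combinations, P(offspring has genotype Qq) = 2/9·1/2 + 2/9·1/2 + 4/9·1/2 = 4/9.

4/9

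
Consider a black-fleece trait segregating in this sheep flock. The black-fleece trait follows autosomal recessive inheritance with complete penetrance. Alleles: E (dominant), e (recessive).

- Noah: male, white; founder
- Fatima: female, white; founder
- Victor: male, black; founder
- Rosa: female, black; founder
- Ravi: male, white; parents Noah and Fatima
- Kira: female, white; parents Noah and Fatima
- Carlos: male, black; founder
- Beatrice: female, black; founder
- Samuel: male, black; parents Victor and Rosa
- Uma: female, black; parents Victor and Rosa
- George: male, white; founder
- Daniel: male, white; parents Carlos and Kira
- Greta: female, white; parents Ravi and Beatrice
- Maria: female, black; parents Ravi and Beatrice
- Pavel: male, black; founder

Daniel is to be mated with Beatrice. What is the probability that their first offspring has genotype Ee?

1/2

Daniel is white so carries E and received e from Carlos (ee), so Daniel is Ee.
Beatrice is black, so Beatrice is ee.
The cross gives 1/2 Ee : 1/2 ee, so P(offspring has genotype Ee) = 1/2.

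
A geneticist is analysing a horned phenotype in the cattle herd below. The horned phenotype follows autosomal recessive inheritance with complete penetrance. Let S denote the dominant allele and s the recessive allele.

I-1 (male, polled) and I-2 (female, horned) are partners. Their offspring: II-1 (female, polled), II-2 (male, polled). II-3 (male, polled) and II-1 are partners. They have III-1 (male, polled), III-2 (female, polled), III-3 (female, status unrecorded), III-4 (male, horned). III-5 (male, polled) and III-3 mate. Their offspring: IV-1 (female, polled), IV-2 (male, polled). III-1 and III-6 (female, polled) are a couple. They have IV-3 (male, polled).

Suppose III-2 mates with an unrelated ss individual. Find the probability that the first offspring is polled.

II-3 is polled so carries S and passed s to III-4 (ss), so II-3 is Ss.
II-1 is polled so carries S and received s from I-2 (ss), so II-1 is Ss.
III-2 is a polled offspring of II-3 (Ss) × II-1 (Ss), whose cross gives 1/4 SS : 1/2 Ss : 1/4 ss; conditioning on being polled, III-2 is SS with probability 1/3, Ss with probability 2/3.
Summing over parental genotype combinations, P(offspring is polled) = 1/3·1 + 2/3·1/2 = 2/3.

2/3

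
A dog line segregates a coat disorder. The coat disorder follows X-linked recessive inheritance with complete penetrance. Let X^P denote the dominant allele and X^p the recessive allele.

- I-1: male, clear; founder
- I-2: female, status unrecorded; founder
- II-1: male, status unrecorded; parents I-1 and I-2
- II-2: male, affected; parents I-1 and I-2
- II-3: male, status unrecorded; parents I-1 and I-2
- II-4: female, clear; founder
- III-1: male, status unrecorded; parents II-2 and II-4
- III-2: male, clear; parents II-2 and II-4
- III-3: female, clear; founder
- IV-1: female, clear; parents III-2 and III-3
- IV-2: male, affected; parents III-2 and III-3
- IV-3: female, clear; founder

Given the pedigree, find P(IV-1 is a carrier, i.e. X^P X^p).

1/2

III-2 is clear, so III-2 is X^P Y.
III-3 is clear so carries P and passed p to IV-2 (X^p Y), so III-3 is X^P X^p.
Their cross gives offspring ratios 1/2 X^P X^P : 1/2 X^P X^p. Conditioning on IV-1 being clear, P(X^P X^p) = 1/2 / 1 = 1/2.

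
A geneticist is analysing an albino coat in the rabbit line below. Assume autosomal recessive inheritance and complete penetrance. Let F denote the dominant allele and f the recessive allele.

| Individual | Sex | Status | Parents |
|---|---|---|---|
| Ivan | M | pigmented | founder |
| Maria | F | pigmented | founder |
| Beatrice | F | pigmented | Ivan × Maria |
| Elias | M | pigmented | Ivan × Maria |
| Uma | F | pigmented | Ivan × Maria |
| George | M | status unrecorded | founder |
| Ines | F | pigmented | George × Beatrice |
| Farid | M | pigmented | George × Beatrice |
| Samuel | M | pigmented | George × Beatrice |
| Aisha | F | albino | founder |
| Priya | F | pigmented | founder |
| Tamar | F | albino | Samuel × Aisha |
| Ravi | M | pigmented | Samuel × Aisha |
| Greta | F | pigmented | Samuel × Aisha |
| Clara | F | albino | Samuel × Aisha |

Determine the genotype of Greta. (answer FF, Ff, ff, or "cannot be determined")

Ff

From phenotype alone, Greta is FF or Ff.
Greta is pigmented so carries F and received f from Aisha (ff), so Greta is Ff.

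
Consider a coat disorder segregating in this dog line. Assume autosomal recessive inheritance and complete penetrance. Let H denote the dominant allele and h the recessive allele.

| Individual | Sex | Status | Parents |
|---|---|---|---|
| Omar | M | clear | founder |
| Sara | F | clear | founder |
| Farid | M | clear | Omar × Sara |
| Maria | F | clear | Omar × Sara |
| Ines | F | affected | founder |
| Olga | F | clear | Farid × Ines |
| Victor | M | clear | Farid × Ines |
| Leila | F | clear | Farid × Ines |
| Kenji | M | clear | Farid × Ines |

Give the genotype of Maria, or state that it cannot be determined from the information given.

cannot be determined

Maria's phenotype allows HH or Hh, and no parent or child forces a single allele at both positions; consistent genotype assignments exist with Maria as HH or Hh.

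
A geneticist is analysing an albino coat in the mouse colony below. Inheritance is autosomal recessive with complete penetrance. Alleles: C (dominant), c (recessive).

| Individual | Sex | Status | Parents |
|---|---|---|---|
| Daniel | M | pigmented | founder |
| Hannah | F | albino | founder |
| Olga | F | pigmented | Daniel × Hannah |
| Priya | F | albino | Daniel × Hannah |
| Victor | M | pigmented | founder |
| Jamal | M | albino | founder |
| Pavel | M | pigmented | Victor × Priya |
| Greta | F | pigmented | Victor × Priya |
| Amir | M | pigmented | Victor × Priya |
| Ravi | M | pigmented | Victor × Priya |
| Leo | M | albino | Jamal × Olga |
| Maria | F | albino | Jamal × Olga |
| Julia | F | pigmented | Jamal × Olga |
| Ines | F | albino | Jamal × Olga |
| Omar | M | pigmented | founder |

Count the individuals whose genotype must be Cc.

Obligate heterozygotes: Daniel is pigmented so carries C and passed c to Priya (cc), so Daniel is Cc; Olga is pigmented so carries C and received c from Hannah (cc), so Olga is Cc; Pavel is pigmented so carries C and received c from Priya (cc), so Pavel is Cc; Greta is pigmented so carries C and received c from Priya (cc), so Greta is Cc; Amir is pigmented so carries C and received c from Priya (cc), so Amir is Cc; Ravi is pigmented so carries C and received c from Priya (cc), so Ravi is Cc; Julia is pigmented so carries C and received c from Jamal (cc), so Julia is Cc.
Every other individual is either homozygous by phenotype or has at least one consistent homozygous assignment, so the count is 7.

7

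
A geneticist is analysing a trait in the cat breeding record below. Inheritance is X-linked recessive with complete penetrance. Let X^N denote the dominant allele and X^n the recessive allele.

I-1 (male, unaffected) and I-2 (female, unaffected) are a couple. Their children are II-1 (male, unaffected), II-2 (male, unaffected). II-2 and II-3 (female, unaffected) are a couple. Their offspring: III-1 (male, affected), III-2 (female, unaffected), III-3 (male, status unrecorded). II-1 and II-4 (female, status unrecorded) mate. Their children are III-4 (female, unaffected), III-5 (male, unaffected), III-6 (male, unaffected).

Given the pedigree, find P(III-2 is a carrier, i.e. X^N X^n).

II-2 is unaffected, so II-2 is X^N Y.
II-3 is unaffected so carries N and passed n to III-1 (X^n Y), so II-3 is X^N X^n.
Their cross gives offspring ratios 1/2 X^N X^N : 1/2 X^N X^n. Conditioning on III-2 being unaffected, P(X^N X^n) = 1/2 / 1 = 1/2.

1/2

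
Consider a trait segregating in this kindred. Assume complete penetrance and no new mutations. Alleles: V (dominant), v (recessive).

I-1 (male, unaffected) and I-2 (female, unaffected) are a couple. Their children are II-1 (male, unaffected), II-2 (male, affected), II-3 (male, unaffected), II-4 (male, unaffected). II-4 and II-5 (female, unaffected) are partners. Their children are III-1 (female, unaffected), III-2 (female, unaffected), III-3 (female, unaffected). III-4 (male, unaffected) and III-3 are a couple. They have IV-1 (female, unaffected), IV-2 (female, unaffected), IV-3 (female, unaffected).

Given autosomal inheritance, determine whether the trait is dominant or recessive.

recessive

I-1 and I-2 are both unaffected yet have an affected child II-2. Under dominance, an affected child requires at least one affected parent, so the trait cannot be dominant.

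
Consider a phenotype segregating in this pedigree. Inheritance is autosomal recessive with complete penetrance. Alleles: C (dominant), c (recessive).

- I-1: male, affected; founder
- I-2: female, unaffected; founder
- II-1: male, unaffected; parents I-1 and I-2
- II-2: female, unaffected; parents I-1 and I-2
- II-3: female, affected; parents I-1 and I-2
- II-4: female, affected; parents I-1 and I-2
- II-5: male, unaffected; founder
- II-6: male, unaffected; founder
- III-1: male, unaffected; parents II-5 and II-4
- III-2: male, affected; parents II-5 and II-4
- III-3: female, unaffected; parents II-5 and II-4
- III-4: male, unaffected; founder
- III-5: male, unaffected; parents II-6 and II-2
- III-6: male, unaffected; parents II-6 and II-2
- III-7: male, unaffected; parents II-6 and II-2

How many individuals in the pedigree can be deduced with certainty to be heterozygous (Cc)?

6

Obligate heterozygotes: I-2 is unaffected so carries C and passed c to II-3 (cc), so I-2 is Cc; II-1 is unaffected so carries C and received c from I-1 (cc), so II-1 is Cc; II-2 is unaffected so carries C and received c from I-1 (cc), so II-2 is Cc; II-5 is unaffected so carries C and passed c to III-2 (cc), so II-5 is Cc; III-1 is unaffected so carries C and received c from II-4 (cc), so III-1 is Cc; III-3 is unaffected so carries C and received c from II-4 (cc), so III-3 is Cc.
Every other individual is either homozygous by phenotype or has at least one consistent homozygous assignment, so the count is 6.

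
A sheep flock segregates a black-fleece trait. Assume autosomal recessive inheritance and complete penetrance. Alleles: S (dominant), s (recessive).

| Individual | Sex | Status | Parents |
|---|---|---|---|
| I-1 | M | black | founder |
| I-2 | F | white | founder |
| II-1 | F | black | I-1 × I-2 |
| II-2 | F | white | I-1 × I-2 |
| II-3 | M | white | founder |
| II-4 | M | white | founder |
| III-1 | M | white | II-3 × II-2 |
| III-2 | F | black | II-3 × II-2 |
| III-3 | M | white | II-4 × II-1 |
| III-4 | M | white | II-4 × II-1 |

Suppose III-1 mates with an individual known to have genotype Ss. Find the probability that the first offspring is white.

5/6

II-3 is white so carries S and passed s to III-2 (ss), so II-3 is Ss.
II-2 is white so carries S and received s from I-1 (ss), so II-2 is Ss.
III-1 is a white offspring of II-3 (Ss) × II-2 (Ss), whose cross gives 1/4 SS : 1/2 Ss : 1/4 ss; conditioning on being white, III-1 is SS with probability 1/3, Ss with probability 2/3.
Summing over parental genotype combinations, P(offspring is white) = 1/3·1 + 2/3·3/4 = 5/6.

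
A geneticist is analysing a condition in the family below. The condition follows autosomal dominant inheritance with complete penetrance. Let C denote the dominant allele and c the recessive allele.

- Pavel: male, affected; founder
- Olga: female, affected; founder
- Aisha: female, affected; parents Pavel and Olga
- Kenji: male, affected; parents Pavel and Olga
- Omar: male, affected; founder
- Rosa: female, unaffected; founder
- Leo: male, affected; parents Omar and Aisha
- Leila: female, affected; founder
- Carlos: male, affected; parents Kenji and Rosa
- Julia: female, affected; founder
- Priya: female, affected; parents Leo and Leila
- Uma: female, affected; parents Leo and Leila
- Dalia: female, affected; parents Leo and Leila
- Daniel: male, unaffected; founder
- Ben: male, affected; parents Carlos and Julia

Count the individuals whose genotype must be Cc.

1

Obligate heterozygotes: Carlos is affected so carries C and received c from Rosa (cc), so Carlos is Cc.
Every other individual is either homozygous by phenotype or has at least one consistent homozygous assignment, so the count is 1.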